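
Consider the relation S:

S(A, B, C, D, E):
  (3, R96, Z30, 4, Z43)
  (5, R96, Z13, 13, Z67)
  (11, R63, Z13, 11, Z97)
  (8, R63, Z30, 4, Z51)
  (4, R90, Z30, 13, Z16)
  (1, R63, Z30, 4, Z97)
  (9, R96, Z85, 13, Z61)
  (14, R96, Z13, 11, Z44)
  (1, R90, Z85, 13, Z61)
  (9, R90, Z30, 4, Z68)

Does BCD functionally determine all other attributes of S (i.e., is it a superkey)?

Two distinct rows share (B=R63, C=Z30, D=4), so BCD does not determine every attribute — not a superkey.

No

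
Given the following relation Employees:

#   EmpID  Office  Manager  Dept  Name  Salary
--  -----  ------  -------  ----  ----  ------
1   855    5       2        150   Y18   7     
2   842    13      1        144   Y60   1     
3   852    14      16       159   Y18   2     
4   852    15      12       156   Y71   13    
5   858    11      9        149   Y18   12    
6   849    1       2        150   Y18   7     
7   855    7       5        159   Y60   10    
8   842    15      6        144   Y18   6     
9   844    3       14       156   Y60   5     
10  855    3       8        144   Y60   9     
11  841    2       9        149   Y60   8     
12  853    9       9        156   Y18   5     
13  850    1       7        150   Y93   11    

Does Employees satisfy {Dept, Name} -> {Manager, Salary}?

No

(Dept=150, Name=Y18): rows 1, 6 → {Manager,Salary} = (2, 7), (2, 7) ✓
(Dept=144, Name=Y60): rows 2, 10 → {Manager,Salary} takes values {(1, 1), (8, 9)} — violation
(Dept=159, Name=Y18): row 3 → {Manager,Salary} = (16, 2) ✓
(Dept=156, Name=Y71): row 4 → {Manager,Salary} = (12, 13) ✓
(Dept=149, Name=Y18): row 5 → {Manager,Salary} = (9, 12) ✓
(Dept=159, Name=Y60): row 7 → {Manager,Salary} = (5, 10) ✓
(Dept=144, Name=Y18): row 8 → {Manager,Salary} = (6, 6) ✓
(Dept=156, Name=Y60): row 9 → {Manager,Salary} = (14, 5) ✓
(Dept=149, Name=Y60): row 11 → {Manager,Salary} = (9, 8) ✓
(Dept=156, Name=Y18): row 12 → {Manager,Salary} = (9, 5) ✓
(Dept=150, Name=Y93): row 13 → {Manager,Salary} = (7, 11) ✓
Two rows agree on {Dept, Name} but differ on {Manager, Salary}, so {Dept, Name} -> {Manager, Salary} does not hold.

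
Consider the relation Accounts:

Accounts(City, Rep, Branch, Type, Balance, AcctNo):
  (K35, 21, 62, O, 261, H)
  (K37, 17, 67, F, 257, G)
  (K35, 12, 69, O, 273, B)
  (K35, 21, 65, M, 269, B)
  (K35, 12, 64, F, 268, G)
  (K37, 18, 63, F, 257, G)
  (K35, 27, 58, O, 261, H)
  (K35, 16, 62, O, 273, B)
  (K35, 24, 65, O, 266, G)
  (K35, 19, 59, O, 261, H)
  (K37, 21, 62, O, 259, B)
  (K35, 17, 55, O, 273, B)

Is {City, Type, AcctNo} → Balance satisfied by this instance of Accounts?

(City=K35, Type=O, AcctNo=H): 3 rows → Balance = 261, 261, 261 ✓
(City=K37, Type=F, AcctNo=G): 2 rows → Balance = 257, 257 ✓
(City=K35, Type=O, AcctNo=B): 3 rows → Balance = 273, 273, 273 ✓
(City=K35, Type=M, AcctNo=B): 1 row → Balance = 269 ✓
(City=K35, Type=F, AcctNo=G): 1 row → Balance = 268 ✓
(City=K35, Type=O, AcctNo=G): 1 row → Balance = 266 ✓
(City=K37, Type=O, AcctNo=B): 1 row → Balance = 259 ✓
Every {City, Type, AcctNo} value is associated with a single Balance value, so {City, Type, AcctNo} → Balance holds.

Yes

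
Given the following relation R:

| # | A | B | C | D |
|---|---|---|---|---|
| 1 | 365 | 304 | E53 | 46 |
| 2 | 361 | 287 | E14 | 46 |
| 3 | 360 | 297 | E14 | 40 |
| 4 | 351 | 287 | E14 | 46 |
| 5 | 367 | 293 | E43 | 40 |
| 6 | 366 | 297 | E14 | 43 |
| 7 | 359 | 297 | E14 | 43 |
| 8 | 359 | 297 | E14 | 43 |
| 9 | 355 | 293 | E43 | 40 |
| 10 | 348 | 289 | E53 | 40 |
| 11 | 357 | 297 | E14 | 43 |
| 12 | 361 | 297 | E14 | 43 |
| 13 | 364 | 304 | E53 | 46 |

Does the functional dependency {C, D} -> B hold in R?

Yes

(C=E53, D=46): rows 1, 13 → B = 304, 304 ✓
(C=E14, D=46): rows 2, 4 → B = 287, 287 ✓
(C=E14, D=40): row 3 → B = 297 ✓
(C=E43, D=40): rows 5, 9 → B = 293, 293 ✓
(C=E14, D=43): rows 6, 7, 8, 11, 12 → B = 297, 297, 297, 297, 297 ✓
(C=E53, D=40): row 10 → B = 289 ✓
Every {C, D} value is associated with a single B value, so {C, D} -> B holds.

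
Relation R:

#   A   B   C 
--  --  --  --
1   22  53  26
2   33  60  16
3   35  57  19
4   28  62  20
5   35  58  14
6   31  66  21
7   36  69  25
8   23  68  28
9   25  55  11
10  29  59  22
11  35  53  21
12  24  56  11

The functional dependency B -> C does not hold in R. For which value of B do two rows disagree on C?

B=53: rows 1, 11 → C takes values {26, 21} — violation
B=60: row 2 → C = 16 ✓
B=57: row 3 → C = 19 ✓
B=62: row 4 → C = 20 ✓
B=58: row 5 → C = 14 ✓
B=66: row 6 → C = 21 ✓
B=69: row 7 → C = 25 ✓
B=68: row 8 → C = 28 ✓
B=55: row 9 → C = 11 ✓
B=59: row 10 → C = 22 ✓
B=56: row 12 → C = 11 ✓
The only B value with inconsistent C is B=53.

53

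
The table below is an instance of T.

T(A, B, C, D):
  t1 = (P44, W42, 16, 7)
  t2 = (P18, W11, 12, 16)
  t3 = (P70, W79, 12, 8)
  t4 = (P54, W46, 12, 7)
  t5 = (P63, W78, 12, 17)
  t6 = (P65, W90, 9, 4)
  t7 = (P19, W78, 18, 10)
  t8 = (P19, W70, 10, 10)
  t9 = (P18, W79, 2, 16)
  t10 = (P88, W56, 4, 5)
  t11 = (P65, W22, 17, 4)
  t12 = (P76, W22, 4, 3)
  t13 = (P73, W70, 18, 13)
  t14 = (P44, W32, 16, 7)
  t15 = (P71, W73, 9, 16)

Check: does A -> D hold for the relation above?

Yes

A=P44: rows 1, 14 → D = 7, 7 ✓
A=P18: rows 2, 9 → D = 16, 16 ✓
A=P70: row 3 → D = 8 ✓
A=P54: row 4 → D = 7 ✓
A=P63: row 5 → D = 17 ✓
A=P65: rows 6, 11 → D = 4, 4 ✓
A=P19: rows 7, 8 → D = 10, 10 ✓
A=P88: row 10 → D = 5 ✓
A=P76: row 12 → D = 3 ✓
A=P73: row 13 → D = 13 ✓
A=P71: row 15 → D = 16 ✓
Every A value is associated with a single D value, so A -> D holds.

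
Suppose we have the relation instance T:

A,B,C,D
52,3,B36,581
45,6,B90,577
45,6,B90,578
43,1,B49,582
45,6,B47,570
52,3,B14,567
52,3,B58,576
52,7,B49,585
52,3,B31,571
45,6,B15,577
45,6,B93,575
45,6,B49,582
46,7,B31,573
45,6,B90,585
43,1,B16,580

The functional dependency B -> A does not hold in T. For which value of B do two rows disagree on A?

7

B=3: 4 rows → A = 52, 52, 52, 52 ✓
B=6: 7 rows → A = 45, 45, 45, 45, 45, 45, 45 ✓
B=1: 2 rows → A = 43, 43 ✓
B=7: 2 rows → A takes values {52, 46} — violation
The only B value with inconsistent A is B=7.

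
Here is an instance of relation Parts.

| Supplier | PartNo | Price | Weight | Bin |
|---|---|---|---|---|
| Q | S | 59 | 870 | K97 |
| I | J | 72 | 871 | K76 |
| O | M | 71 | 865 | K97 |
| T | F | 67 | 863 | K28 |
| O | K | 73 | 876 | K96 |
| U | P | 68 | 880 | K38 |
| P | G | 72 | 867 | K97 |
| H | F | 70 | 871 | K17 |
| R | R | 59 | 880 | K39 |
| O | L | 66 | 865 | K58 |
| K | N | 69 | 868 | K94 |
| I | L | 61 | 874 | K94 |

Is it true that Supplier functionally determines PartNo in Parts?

No

Supplier=Q: 1 row → PartNo = S ✓
Supplier=I: 2 rows → PartNo takes values {J, L} — violation
Supplier=O: 3 rows → PartNo takes values {M, K, L} — violation
Supplier=T: 1 row → PartNo = F ✓
Supplier=U: 1 row → PartNo = P ✓
Supplier=P: 1 row → PartNo = G ✓
Supplier=H: 1 row → PartNo = F ✓
Supplier=R: 1 row → PartNo = R ✓
Supplier=K: 1 row → PartNo = N ✓
Two rows agree on Supplier but differ on PartNo, so Supplier → PartNo does not hold.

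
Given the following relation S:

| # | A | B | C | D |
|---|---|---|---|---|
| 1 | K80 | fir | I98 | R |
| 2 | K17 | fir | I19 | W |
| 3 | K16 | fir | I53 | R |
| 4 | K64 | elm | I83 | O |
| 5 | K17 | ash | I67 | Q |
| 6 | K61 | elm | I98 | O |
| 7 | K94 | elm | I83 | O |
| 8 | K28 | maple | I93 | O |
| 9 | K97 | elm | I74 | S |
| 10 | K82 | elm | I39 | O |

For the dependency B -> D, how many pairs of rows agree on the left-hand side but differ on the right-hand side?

6

B=fir: violating pairs (1,2), (2,3) — 2 pairs.
B=elm: violating pairs (4,9), (6,9), (7,9), (9,10) — 4 pairs.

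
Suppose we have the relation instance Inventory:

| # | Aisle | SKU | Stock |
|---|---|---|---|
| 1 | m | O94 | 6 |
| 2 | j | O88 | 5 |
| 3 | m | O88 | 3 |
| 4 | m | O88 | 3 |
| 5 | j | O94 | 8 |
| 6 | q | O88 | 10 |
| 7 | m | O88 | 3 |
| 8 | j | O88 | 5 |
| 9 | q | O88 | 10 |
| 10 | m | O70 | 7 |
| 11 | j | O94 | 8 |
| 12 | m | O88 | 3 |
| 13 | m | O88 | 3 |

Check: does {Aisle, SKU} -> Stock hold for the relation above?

(Aisle=m, SKU=O94): row 1 → Stock = 6 ✓
(Aisle=j, SKU=O88): rows 2, 8 → Stock = 5, 5 ✓
(Aisle=m, SKU=O88): rows 3, 4, 7, 12, 13 → Stock = 3, 3, 3, 3, 3 ✓
(Aisle=j, SKU=O94): rows 5, 11 → Stock = 8, 8 ✓
(Aisle=q, SKU=O88): rows 6, 9 → Stock = 10, 10 ✓
(Aisle=m, SKU=O70): row 10 → Stock = 7 ✓
Every {Aisle, SKU} value is associated with a single Stock value, so {Aisle, SKU} -> Stock holds.

Yes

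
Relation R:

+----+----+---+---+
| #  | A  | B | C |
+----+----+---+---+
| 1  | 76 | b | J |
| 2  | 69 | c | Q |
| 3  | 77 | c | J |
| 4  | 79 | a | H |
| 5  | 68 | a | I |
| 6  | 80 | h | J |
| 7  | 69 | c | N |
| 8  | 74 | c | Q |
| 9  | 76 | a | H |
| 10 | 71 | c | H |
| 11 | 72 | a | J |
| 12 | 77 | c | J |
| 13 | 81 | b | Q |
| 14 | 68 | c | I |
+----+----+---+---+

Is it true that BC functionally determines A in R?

No

(B=b, C=J): row 1 → A = 76 ✓
(B=c, C=Q): rows 2, 8 → A takes values {69, 74} — violation
(B=c, C=J): rows 3, 12 → A = 77, 77 ✓
(B=a, C=H): rows 4, 9 → A takes values {79, 76} — violation
(B=a, C=I): row 5 → A = 68 ✓
(B=h, C=J): row 6 → A = 80 ✓
(B=c, C=N): row 7 → A = 69 ✓
(B=c, C=H): row 10 → A = 71 ✓
(B=a, C=J): row 11 → A = 72 ✓
(B=b, C=Q): row 13 → A = 81 ✓
(B=c, C=I): row 14 → A = 68 ✓
Two rows agree on BC but differ on A, so BC → A does not hold.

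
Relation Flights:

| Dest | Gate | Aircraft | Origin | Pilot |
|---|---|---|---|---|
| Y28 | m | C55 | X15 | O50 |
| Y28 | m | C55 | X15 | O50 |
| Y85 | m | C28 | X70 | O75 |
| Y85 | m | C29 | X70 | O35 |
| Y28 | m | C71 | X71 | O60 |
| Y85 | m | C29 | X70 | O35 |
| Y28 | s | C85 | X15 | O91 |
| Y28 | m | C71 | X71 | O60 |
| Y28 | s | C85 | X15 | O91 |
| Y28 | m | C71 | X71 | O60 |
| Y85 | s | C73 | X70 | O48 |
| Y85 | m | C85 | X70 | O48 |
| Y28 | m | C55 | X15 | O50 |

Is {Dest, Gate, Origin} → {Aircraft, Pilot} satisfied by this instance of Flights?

No

(Dest=Y28, Gate=m, Origin=X15): 3 rows → {Aircraft,Pilot} = (C55, O50), (C55, O50), (C55, O50) ✓
(Dest=Y85, Gate=m, Origin=X70): 4 rows → {Aircraft,Pilot} takes values {(C28, O75), (C29, O35), (C85, O48)} — violation
(Dest=Y28, Gate=m, Origin=X71): 3 rows → {Aircraft,Pilot} = (C71, O60), (C71, O60), (C71, O60) ✓
(Dest=Y28, Gate=s, Origin=X15): 2 rows → {Aircraft,Pilot} = (C85, O91), (C85, O91) ✓
(Dest=Y85, Gate=s, Origin=X70): 1 row → {Aircraft,Pilot} = (C73, O48) ✓
Two rows agree on {Dest, Gate, Origin} but differ on {Aircraft, Pilot}, so {Dest, Gate, Origin} → {Aircraft, Pilot} does not hold.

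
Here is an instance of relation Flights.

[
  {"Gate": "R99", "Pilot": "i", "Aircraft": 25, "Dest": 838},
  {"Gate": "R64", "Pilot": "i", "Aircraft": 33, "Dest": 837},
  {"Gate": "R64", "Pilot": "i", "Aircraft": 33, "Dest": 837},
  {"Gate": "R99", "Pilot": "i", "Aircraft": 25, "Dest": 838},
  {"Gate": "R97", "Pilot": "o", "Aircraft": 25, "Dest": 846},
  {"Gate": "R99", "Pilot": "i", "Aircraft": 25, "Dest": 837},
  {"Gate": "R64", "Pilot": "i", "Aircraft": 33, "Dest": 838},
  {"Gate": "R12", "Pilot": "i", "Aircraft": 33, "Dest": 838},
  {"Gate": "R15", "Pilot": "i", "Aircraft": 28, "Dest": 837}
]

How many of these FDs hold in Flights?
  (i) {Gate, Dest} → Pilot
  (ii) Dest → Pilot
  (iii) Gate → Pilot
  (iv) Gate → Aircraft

4

(i) {Gate, Dest} → Pilot: every LHS value maps to a single RHS value — holds.
(ii) Dest → Pilot: every LHS value maps to a single RHS value — holds.
(iii) Gate → Pilot: every LHS value maps to a single RHS value — holds.
(iv) Gate → Aircraft: every LHS value maps to a single RHS value — holds.
4 of the 4 dependencies hold.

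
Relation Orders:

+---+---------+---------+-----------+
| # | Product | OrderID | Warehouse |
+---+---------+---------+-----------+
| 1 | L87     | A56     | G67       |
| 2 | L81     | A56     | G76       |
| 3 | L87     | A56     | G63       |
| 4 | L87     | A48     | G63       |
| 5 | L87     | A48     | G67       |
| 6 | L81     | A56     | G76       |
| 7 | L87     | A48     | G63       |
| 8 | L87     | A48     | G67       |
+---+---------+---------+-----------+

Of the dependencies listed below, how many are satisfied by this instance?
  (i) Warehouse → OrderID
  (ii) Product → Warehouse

0

(i) Warehouse → OrderID: Warehouse=G67: rows 1, 5, 8 → OrderID takes values {A56, A48} — violation; Warehouse=G63: rows 3, 4, 7 → OrderID takes values {A56, A48} — violation — fails.
(ii) Product → Warehouse: Product=L87: rows 1, 3, 4, 5, 7, 8 → Warehouse takes values {G67, G63} — violation — fails.
None of the 2 dependencies hold.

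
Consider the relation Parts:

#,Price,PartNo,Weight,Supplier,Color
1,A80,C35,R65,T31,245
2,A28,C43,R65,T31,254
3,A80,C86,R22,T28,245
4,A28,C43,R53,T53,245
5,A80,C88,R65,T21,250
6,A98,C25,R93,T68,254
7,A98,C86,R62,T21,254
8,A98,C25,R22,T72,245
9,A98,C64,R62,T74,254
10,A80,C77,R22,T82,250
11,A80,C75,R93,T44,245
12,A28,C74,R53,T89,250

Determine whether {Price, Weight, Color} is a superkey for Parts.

Rows 7 and 9 have the same {Price, Weight, Color} value (Price=A98, Weight=R62, Color=254) but are distinct tuples, so {Price, Weight, Color} does not determine every attribute — not a superkey.

No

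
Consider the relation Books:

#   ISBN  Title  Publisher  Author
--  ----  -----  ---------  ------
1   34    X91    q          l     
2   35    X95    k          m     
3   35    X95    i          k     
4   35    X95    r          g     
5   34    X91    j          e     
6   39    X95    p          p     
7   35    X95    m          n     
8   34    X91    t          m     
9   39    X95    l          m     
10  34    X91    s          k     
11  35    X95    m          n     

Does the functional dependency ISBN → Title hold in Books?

ISBN=34: rows 1, 5, 8, 10 → Title = X91, X91, X91, X91 ✓
ISBN=35: rows 2, 3, 4, 7, 11 → Title = X95, X95, X95, X95, X95 ✓
ISBN=39: rows 6, 9 → Title = X95, X95 ✓
Every ISBN value is associated with a single Title value, so ISBN → Title holds.

Yes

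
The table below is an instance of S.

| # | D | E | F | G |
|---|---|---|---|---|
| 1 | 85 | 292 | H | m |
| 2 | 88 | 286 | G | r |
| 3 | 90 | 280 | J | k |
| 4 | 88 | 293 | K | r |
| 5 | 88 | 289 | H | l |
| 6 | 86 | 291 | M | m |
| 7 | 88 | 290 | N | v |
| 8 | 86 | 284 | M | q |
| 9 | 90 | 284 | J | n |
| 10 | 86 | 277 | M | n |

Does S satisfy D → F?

D=85: row 1 → F = H ✓
D=88: rows 2, 4, 5, 7 → F takes values {G, K, H, N} — violation
D=90: rows 3, 9 → F = J, J ✓
D=86: rows 6, 8, 10 → F = M, M, M ✓
Two rows agree on D but differ on F, so D → F does not hold.

No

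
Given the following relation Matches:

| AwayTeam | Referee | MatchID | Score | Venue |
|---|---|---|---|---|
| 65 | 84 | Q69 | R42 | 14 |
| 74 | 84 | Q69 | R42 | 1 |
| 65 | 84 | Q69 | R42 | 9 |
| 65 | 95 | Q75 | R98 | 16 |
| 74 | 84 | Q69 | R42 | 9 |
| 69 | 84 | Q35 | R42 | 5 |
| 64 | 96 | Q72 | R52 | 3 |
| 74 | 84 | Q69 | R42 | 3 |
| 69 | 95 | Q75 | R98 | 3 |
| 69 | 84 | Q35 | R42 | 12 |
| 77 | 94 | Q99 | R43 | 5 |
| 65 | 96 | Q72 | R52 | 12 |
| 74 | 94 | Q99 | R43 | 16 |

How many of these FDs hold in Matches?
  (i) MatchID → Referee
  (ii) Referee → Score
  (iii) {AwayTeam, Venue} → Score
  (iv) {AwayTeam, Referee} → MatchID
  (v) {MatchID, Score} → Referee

5

(i) MatchID → Referee: every LHS value maps to a single RHS value — holds.
(ii) Referee → Score: every LHS value maps to a single RHS value — holds.
(iii) {AwayTeam, Venue} → Score: every LHS value maps to a single RHS value — holds.
(iv) {AwayTeam, Referee} → MatchID: every LHS value maps to a single RHS value — holds.
(v) {MatchID, Score} → Referee: every LHS value maps to a single RHS value — holds.
5 of the 5 dependencies hold.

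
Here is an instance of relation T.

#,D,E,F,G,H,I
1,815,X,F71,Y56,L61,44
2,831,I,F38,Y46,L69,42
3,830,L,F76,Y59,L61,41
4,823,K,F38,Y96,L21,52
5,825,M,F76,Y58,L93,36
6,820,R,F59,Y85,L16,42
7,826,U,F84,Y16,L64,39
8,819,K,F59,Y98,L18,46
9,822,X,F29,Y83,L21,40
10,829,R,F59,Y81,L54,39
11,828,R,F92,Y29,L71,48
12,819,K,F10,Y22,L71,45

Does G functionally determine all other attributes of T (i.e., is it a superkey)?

Yes

All 12 rows have distinct G values, so G → (all attributes) holds and G is a superkey.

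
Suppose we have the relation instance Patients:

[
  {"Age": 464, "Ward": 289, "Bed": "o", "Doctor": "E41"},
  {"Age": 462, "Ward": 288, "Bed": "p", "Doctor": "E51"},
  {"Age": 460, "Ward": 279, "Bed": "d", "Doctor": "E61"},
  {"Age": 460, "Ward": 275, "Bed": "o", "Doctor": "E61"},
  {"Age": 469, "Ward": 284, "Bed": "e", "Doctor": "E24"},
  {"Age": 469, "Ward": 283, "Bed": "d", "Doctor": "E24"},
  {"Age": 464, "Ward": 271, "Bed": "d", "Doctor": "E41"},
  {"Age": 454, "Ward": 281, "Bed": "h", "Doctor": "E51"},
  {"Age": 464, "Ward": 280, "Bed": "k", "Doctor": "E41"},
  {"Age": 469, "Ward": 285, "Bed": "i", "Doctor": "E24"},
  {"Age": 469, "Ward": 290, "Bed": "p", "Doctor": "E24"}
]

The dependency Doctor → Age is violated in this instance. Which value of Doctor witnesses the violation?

Doctor=E41: 3 rows → Age = 464, 464, 464 ✓
Doctor=E51: 2 rows → Age takes values {462, 454} — violation
Doctor=E61: 2 rows → Age = 460, 460 ✓
Doctor=E24: 4 rows → Age = 469, 469, 469, 469 ✓
The only Doctor value with inconsistent Age is Doctor=E51.

E51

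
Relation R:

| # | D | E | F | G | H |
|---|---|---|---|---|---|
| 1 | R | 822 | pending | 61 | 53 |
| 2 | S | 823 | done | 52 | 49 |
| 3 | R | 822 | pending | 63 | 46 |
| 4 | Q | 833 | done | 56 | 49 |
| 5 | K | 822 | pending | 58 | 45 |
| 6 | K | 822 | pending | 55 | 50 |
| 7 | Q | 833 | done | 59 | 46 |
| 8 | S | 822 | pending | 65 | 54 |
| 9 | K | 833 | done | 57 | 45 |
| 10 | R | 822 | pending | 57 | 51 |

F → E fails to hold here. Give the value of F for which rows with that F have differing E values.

done

F=pending: rows 1, 3, 5, 6, 8, 10 → E = 822, 822, 822, 822, 822, 822 ✓
F=done: rows 2, 4, 7, 9 → E takes values {823, 833} — violation
The only F value with inconsistent E is F=done.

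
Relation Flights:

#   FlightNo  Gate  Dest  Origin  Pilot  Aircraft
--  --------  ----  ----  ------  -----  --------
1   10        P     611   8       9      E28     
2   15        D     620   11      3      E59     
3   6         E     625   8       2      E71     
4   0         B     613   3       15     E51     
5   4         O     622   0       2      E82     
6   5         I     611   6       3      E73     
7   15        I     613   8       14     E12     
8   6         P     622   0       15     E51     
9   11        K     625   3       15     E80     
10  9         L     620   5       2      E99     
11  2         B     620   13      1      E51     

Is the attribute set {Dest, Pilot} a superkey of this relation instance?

Yes

All 11 rows have distinct {Dest, Pilot} values, so {Dest, Pilot} → (all attributes) holds and {Dest, Pilot} is a superkey.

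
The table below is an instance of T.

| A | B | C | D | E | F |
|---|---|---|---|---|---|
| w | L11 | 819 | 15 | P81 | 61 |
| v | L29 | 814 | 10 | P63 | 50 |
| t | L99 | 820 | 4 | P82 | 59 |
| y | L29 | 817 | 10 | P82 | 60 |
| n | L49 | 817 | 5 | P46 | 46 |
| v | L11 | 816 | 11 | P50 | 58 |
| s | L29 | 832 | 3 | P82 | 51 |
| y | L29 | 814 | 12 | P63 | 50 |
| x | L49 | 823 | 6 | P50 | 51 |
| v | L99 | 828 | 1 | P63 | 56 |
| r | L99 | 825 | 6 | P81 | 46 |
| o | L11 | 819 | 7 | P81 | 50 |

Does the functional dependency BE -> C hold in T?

(B=L11, E=P81): 2 rows → C = 819, 819 ✓
(B=L29, E=P63): 2 rows → C = 814, 814 ✓
(B=L99, E=P82): 1 row → C = 820 ✓
(B=L29, E=P82): 2 rows → C takes values {817, 832} — violation
(B=L49, E=P46): 1 row → C = 817 ✓
(B=L11, E=P50): 1 row → C = 816 ✓
(B=L49, E=P50): 1 row → C = 823 ✓
(B=L99, E=P63): 1 row → C = 828 ✓
(B=L99, E=P81): 1 row → C = 825 ✓
Two rows agree on BE but differ on C, so BE -> C does not hold.

No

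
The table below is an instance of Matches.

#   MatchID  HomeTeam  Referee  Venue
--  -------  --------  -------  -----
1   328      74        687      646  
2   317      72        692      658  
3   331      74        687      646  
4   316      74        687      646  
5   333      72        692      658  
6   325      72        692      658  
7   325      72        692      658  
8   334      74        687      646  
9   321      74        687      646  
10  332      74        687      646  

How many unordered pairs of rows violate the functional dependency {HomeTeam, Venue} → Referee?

0

(HomeTeam=74, Venue=646): all 6 rows agree on Referee — 0 pairs.
(HomeTeam=72, Venue=658): all 4 rows agree on Referee — 0 pairs.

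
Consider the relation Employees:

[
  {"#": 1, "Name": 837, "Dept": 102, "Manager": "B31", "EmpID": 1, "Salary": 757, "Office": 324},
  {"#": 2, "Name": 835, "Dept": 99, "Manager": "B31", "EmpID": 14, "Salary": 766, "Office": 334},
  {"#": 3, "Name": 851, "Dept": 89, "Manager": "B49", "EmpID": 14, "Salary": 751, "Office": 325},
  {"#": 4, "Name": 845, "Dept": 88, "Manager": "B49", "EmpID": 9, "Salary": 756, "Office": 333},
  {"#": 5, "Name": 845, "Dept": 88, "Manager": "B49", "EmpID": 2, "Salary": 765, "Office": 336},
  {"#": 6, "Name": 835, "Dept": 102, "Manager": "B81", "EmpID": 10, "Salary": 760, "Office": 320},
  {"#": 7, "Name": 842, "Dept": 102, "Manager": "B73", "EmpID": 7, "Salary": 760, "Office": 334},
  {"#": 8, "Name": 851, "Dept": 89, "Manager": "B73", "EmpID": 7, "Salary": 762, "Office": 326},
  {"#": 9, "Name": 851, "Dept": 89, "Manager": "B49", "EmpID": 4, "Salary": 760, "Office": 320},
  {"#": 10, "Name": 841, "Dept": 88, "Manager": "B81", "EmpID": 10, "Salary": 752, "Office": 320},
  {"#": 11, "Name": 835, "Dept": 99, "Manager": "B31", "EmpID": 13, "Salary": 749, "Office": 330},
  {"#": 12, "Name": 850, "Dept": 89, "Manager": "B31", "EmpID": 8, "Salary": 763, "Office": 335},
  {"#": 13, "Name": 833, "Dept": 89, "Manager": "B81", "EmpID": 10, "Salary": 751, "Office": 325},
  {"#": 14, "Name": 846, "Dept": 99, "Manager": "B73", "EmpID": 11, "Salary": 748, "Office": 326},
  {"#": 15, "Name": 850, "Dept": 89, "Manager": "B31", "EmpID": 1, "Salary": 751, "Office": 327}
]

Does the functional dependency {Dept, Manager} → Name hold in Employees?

Yes

(Dept=102, Manager=B31): row 1 → Name = 837 ✓
(Dept=99, Manager=B31): rows 2, 11 → Name = 835, 835 ✓
(Dept=89, Manager=B49): rows 3, 9 → Name = 851, 851 ✓
(Dept=88, Manager=B49): rows 4, 5 → Name = 845, 845 ✓
(Dept=102, Manager=B81): row 6 → Name = 835 ✓
(Dept=102, Manager=B73): row 7 → Name = 842 ✓
(Dept=89, Manager=B73): row 8 → Name = 851 ✓
(Dept=88, Manager=B81): row 10 → Name = 841 ✓
(Dept=89, Manager=B31): rows 12, 15 → Name = 850, 850 ✓
(Dept=89, Manager=B81): row 13 → Name = 833 ✓
(Dept=99, Manager=B73): row 14 → Name = 846 ✓
Every {Dept, Manager} value is associated with a single Name value, so {Dept, Manager} → Name holds.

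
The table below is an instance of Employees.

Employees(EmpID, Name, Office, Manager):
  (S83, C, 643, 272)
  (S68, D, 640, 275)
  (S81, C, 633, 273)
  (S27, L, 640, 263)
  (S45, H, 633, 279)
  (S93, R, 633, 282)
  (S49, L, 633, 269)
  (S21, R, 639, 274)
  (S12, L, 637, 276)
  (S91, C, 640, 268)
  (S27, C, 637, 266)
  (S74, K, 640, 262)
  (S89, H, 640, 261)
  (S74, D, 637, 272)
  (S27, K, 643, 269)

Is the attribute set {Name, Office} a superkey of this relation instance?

Yes

All 15 rows have distinct {Name, Office} values, so {Name, Office} → (all attributes) holds and {Name, Office} is a superkey.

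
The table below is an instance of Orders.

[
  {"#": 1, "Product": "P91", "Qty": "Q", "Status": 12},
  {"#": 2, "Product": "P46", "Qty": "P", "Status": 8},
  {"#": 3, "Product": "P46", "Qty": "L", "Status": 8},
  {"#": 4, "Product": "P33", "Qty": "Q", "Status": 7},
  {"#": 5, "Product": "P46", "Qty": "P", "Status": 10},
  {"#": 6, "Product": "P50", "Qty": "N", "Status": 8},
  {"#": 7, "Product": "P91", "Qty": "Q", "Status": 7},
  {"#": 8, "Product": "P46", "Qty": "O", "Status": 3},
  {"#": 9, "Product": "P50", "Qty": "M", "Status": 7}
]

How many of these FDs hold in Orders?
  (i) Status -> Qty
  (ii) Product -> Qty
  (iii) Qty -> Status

(i) Status -> Qty: Status=8: rows 2, 3, 6 → Qty takes values {P, L, N} — violation; Status=7: rows 4, 7, 9 → Qty takes values {Q, M} — violation — fails.
(ii) Product -> Qty: Product=P46: rows 2, 3, 5, 8 → Qty takes values {P, L, O} — violation; Product=P50: rows 6, 9 → Qty takes values {N, M} — violation — fails.
(iii) Qty -> Status: Qty=Q: rows 1, 4, 7 → Status takes values {12, 7} — violation; Qty=P: rows 2, 5 → Status takes values {8, 10} — violation — fails.
None of the 3 dependencies hold.

0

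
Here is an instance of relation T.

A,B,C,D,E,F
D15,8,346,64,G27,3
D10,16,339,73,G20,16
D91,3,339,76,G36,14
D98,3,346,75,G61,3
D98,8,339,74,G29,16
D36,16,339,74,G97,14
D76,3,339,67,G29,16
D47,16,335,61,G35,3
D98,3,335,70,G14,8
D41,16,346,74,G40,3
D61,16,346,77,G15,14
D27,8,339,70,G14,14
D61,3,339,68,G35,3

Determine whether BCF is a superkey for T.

Yes

All 13 rows have distinct BCF values, so BCF → (all attributes) holds and BCF is a superkey.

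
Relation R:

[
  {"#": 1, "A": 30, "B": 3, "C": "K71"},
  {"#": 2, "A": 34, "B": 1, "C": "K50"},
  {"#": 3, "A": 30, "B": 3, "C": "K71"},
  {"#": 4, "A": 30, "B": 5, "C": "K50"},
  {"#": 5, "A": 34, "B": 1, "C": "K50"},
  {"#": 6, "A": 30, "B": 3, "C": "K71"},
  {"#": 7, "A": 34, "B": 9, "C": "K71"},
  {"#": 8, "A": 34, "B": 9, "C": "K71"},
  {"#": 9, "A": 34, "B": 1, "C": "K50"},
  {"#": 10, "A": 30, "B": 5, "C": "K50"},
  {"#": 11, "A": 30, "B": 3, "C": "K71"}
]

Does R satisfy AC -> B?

(A=30, C=K71): rows 1, 3, 6, 11 → B = 3, 3, 3, 3 ✓
(A=34, C=K50): rows 2, 5, 9 → B = 1, 1, 1 ✓
(A=30, C=K50): rows 4, 10 → B = 5, 5 ✓
(A=34, C=K71): rows 7, 8 → B = 9, 9 ✓
Every AC value is associated with a single B value, so AC -> B holds.

Yes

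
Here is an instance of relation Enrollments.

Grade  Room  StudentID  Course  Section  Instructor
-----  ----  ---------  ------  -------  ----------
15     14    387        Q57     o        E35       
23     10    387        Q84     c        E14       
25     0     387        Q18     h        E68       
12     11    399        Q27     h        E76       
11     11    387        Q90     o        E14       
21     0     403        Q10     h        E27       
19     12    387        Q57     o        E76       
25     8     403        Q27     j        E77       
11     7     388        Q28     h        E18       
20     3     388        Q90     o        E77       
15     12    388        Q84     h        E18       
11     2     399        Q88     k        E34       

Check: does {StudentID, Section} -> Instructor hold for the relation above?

(StudentID=387, Section=o): 3 rows → Instructor takes values {E35, E14, E76} — violation
(StudentID=387, Section=c): 1 row → Instructor = E14 ✓
(StudentID=387, Section=h): 1 row → Instructor = E68 ✓
(StudentID=399, Section=h): 1 row → Instructor = E76 ✓
(StudentID=403, Section=h): 1 row → Instructor = E27 ✓
(StudentID=403, Section=j): 1 row → Instructor = E77 ✓
(StudentID=388, Section=h): 2 rows → Instructor = E18, E18 ✓
(StudentID=388, Section=o): 1 row → Instructor = E77 ✓
(StudentID=399, Section=k): 1 row → Instructor = E34 ✓
Two rows agree on {StudentID, Section} but differ on Instructor, so {StudentID, Section} -> Instructor does not hold.

No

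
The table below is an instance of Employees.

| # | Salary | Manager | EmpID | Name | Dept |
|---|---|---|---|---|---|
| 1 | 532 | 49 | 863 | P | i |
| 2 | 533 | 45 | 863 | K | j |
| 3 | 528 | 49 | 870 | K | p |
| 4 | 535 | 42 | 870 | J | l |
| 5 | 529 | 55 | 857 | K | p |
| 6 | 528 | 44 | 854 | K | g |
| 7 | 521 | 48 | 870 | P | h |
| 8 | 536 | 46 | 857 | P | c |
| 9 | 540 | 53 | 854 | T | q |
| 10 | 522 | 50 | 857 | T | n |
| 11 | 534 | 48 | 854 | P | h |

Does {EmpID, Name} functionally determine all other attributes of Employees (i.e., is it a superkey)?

Yes

All 11 rows have distinct {EmpID, Name} values, so {EmpID, Name} → (all attributes) holds and {EmpID, Name} is a superkey.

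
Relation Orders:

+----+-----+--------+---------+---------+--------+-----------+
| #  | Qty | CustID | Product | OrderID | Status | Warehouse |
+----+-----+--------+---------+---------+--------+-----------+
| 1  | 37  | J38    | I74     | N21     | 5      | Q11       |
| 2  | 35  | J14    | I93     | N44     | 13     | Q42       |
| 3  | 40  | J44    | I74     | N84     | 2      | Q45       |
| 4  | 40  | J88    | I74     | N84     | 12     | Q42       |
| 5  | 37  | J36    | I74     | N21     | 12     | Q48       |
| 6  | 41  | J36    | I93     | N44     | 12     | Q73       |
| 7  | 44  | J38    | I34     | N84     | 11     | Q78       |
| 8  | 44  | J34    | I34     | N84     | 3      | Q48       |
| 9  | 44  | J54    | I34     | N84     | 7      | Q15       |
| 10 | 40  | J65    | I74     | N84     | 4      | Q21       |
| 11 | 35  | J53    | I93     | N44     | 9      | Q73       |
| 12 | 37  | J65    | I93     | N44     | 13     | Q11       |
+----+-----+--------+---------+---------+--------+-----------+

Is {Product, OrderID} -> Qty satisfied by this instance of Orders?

(Product=I74, OrderID=N21): rows 1, 5 → Qty = 37, 37 ✓
(Product=I93, OrderID=N44): rows 2, 6, 11, 12 → Qty takes values {35, 41, 37} — violation
(Product=I74, OrderID=N84): rows 3, 4, 10 → Qty = 40, 40, 40 ✓
(Product=I34, OrderID=N84): rows 7, 8, 9 → Qty = 44, 44, 44 ✓
Two rows agree on {Product, OrderID} but differ on Qty, so {Product, OrderID} -> Qty does not hold.

No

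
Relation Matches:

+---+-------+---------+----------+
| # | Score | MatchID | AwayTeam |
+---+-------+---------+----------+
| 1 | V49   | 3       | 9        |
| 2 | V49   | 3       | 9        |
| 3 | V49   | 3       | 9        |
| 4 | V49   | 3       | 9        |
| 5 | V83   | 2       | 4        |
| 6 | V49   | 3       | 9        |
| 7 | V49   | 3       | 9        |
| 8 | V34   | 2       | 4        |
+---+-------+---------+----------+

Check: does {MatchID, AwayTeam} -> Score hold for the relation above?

(MatchID=3, AwayTeam=9): rows 1, 2, 3, 4, 6, 7 → Score = V49, V49, V49, V49, V49, V49 ✓
(MatchID=2, AwayTeam=4): rows 5, 8 → Score takes values {V83, V34} — violation
Two rows agree on {MatchID, AwayTeam} but differ on Score, so {MatchID, AwayTeam} -> Score does not hold.

No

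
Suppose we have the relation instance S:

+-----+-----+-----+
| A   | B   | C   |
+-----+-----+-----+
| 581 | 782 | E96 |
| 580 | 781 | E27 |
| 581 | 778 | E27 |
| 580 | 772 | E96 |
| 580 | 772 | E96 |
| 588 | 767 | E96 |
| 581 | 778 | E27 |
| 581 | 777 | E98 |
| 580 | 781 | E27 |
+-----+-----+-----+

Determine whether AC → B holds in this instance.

(A=581, C=E96): 1 row → B = 782 ✓
(A=580, C=E27): 2 rows → B = 781, 781 ✓
(A=581, C=E27): 2 rows → B = 778, 778 ✓
(A=580, C=E96): 2 rows → B = 772, 772 ✓
(A=588, C=E96): 1 row → B = 767 ✓
(A=581, C=E98): 1 row → B = 777 ✓
Every AC value is associated with a single B value, so AC → B holds.

Yes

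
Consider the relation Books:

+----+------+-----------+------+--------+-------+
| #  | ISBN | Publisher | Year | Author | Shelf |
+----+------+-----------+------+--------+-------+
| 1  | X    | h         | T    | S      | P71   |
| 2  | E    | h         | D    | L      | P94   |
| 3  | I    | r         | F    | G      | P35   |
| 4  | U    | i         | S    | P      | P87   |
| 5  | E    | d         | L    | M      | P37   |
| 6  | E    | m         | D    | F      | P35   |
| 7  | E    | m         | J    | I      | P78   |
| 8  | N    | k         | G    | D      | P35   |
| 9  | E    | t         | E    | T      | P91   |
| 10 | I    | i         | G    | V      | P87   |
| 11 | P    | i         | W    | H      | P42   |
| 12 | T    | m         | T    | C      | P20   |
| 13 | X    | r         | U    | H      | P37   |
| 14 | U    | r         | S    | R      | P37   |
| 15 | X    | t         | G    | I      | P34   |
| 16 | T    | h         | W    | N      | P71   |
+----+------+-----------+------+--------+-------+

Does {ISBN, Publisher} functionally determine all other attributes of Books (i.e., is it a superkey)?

No

Rows 6 and 7 have the same {ISBN, Publisher} value (ISBN=E, Publisher=m) but are distinct tuples, so {ISBN, Publisher} does not determine every attribute — not a superkey.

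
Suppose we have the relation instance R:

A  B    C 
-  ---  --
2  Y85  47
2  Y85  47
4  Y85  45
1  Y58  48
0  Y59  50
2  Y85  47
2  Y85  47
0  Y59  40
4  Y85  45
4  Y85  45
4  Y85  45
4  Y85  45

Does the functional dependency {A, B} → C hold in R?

No

(A=2, B=Y85): 4 rows → C = 47, 47, 47, 47 ✓
(A=4, B=Y85): 5 rows → C = 45, 45, 45, 45, 45 ✓
(A=1, B=Y58): 1 row → C = 48 ✓
(A=0, B=Y59): 2 rows → C takes values {50, 40} — violation
Two rows agree on {A, B} but differ on C, so {A, B} → C does not hold.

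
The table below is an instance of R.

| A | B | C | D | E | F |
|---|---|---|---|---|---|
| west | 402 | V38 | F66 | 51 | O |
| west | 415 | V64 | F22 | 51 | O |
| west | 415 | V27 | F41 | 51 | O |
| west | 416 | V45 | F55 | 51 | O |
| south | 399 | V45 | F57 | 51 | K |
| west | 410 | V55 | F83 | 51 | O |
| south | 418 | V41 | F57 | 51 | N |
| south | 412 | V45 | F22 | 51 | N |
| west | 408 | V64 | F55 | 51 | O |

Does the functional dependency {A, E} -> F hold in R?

No

(A=west, E=51): 6 rows → F = O, O, O, O, O, O ✓
(A=south, E=51): 3 rows → F takes values {K, N} — violation
Two rows agree on {A, E} but differ on F, so {A, E} -> F does not hold.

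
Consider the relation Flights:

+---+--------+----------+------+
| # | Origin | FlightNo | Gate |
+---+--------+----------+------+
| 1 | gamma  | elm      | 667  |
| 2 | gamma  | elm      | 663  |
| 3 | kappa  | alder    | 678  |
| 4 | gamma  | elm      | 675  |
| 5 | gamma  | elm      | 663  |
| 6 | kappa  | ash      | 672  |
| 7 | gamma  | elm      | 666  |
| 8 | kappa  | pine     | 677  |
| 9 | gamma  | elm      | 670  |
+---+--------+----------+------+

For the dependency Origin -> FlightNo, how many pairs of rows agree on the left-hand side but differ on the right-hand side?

3

Origin=gamma: all 6 rows agree on FlightNo — 0 pairs.
Origin=kappa: violating pairs (3,6), (3,8), (6,8) — 3 pairs.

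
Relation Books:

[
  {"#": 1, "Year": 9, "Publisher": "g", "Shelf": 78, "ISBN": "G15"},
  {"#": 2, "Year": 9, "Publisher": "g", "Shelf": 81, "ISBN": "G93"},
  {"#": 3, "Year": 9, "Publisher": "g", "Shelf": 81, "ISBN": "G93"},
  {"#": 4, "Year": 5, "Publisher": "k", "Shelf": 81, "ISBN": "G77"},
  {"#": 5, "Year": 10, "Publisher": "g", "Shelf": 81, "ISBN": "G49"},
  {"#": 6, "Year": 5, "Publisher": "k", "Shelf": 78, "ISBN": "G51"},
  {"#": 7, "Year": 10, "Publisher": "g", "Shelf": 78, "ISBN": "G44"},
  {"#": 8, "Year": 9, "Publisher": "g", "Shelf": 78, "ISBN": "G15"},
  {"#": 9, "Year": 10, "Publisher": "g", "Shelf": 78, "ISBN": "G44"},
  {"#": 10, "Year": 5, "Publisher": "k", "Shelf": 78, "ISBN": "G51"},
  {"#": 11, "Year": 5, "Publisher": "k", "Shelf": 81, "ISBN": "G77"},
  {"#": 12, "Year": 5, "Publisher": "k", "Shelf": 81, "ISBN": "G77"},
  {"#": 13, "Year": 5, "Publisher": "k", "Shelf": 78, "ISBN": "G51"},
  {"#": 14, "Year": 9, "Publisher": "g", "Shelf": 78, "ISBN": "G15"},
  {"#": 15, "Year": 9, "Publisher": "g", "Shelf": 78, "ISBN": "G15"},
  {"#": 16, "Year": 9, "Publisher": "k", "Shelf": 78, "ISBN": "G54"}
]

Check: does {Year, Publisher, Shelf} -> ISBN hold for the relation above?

(Year=9, Publisher=g, Shelf=78): rows 1, 8, 14, 15 → ISBN = G15, G15, G15, G15 ✓
(Year=9, Publisher=g, Shelf=81): rows 2, 3 → ISBN = G93, G93 ✓
(Year=5, Publisher=k, Shelf=81): rows 4, 11, 12 → ISBN = G77, G77, G77 ✓
(Year=10, Publisher=g, Shelf=81): row 5 → ISBN = G49 ✓
(Year=5, Publisher=k, Shelf=78): rows 6, 10, 13 → ISBN = G51, G51, G51 ✓
(Year=10, Publisher=g, Shelf=78): rows 7, 9 → ISBN = G44, G44 ✓
(Year=9, Publisher=k, Shelf=78): row 16 → ISBN = G54 ✓
Every {Year, Publisher, Shelf} value is associated with a single ISBN value, so {Year, Publisher, Shelf} -> ISBN holds.

Yes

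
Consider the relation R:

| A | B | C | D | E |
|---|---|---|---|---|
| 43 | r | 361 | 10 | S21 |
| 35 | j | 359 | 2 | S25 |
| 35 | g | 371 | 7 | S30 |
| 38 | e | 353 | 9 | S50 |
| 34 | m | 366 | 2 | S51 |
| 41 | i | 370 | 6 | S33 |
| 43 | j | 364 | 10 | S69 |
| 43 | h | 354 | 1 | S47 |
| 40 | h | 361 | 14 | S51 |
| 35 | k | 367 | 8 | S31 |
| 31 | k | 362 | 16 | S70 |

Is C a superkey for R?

No

Two distinct rows share C=361, so C does not determine every attribute — not a superkey.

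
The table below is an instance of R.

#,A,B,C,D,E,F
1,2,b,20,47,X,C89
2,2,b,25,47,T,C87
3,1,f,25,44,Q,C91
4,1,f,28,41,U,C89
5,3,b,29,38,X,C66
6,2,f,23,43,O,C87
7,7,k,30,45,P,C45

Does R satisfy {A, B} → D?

(A=2, B=b): rows 1, 2 → D = 47, 47 ✓
(A=1, B=f): rows 3, 4 → D takes values {44, 41} — violation
(A=3, B=b): row 5 → D = 38 ✓
(A=2, B=f): row 6 → D = 43 ✓
(A=7, B=k): row 7 → D = 45 ✓
Two rows agree on {A, B} but differ on D, so {A, B} → D does not hold.

No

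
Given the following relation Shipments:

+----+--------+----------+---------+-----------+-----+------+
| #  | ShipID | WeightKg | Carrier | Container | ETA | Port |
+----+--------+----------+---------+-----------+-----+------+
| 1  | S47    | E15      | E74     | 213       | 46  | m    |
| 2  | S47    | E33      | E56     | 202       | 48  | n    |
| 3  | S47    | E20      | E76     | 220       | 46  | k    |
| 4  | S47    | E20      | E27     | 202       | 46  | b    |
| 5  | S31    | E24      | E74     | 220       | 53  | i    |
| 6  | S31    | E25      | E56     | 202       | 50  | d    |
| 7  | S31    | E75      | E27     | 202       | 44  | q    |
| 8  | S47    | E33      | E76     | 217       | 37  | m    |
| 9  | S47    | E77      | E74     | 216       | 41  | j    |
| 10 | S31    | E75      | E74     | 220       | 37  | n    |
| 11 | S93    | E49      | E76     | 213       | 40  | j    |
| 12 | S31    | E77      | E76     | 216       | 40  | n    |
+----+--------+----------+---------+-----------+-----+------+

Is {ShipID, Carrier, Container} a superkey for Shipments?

No

Rows 5 and 10 have the same {ShipID, Carrier, Container} value (ShipID=S31, Carrier=E74, Container=220) but are distinct tuples, so {ShipID, Carrier, Container} does not determine every attribute — not a superkey.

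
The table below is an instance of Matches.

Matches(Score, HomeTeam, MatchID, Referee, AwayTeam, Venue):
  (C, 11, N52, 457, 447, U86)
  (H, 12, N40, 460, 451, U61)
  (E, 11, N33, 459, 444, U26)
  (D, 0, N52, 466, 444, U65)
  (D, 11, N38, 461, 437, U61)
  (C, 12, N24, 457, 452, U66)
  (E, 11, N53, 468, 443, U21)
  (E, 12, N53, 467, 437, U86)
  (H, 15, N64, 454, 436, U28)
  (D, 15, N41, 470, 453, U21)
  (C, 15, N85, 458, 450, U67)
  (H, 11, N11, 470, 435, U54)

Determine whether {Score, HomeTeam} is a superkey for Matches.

Two distinct rows share (Score=E, HomeTeam=11), so {Score, HomeTeam} does not determine every attribute — not a superkey.

No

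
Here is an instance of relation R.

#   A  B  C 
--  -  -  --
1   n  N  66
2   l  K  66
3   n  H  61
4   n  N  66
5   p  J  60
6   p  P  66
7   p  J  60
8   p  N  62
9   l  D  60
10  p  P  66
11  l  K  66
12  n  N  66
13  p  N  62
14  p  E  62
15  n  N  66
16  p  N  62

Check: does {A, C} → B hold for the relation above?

(A=n, C=66): rows 1, 4, 12, 15 → B = N, N, N, N ✓
(A=l, C=66): rows 2, 11 → B = K, K ✓
(A=n, C=61): row 3 → B = H ✓
(A=p, C=60): rows 5, 7 → B = J, J ✓
(A=p, C=66): rows 6, 10 → B = P, P ✓
(A=p, C=62): rows 8, 13, 14, 16 → B takes values {N, E} — violation
(A=l, C=60): row 9 → B = D ✓
Two rows agree on {A, C} but differ on B, so {A, C} → B does not hold.

No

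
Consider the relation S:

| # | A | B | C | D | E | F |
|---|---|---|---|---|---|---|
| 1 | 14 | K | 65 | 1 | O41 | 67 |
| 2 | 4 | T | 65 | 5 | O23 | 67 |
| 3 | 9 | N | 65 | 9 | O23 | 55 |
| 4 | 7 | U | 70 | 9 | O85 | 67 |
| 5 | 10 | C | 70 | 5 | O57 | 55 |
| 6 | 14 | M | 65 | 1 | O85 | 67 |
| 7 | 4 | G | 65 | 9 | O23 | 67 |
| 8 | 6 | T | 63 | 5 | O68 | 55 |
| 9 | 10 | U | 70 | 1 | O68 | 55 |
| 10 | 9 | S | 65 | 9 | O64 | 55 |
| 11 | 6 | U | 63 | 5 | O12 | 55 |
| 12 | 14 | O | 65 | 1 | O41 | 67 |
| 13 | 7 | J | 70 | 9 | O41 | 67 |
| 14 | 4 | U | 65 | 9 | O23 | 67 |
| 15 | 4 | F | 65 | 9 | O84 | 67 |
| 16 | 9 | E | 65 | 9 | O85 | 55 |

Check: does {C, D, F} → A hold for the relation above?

(C=65, D=1, F=67): rows 1, 6, 12 → A = 14, 14, 14 ✓
(C=65, D=5, F=67): row 2 → A = 4 ✓
(C=65, D=9, F=55): rows 3, 10, 16 → A = 9, 9, 9 ✓
(C=70, D=9, F=67): rows 4, 13 → A = 7, 7 ✓
(C=70, D=5, F=55): row 5 → A = 10 ✓
(C=65, D=9, F=67): rows 7, 14, 15 → A = 4, 4, 4 ✓
(C=63, D=5, F=55): rows 8, 11 → A = 6, 6 ✓
(C=70, D=1, F=55): row 9 → A = 10 ✓
Every {C, D, F} value is associated with a single A value, so {C, D, F} → A holds.

Yes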